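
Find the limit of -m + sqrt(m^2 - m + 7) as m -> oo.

This has the form ∞ − ∞. Multiply and divide by the conjugate √(m^2 - m + 7) + m.
That gives (-m + 7) / (√(m^2 - m + 7) + m).
Divide numerator and denominator by m: the limit is -1/(2·1) = -1/2.

-1/2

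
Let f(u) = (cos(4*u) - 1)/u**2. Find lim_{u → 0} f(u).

-8

Direct substitution gives 0/0.
Apply L'Hôpital: lim (-4*sin(4*u))/(2*u), still 0/0.
After 2 applications of L'Hôpital's rule the quotient is (-16*cos(4*u))/(2); substituting u = 0 gives -8.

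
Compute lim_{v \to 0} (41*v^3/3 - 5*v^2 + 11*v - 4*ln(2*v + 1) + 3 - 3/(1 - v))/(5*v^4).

13/5

Substitution gives 0/0; apply L'Hôpital's rule 4 times.
After differentiating numerator and denominator 4 times the quotient is (384/(2*v + 1)^4 + 72/(v - 1)^5)/(120); at v = 0 this is 13/5.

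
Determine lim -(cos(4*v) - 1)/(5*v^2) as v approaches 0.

Direct substitution gives 0/0.
Apply L'Hôpital: lim (-4*sin(4*v))/(-10*v), still 0/0.
After 2 applications of L'Hôpital's rule the quotient is (-16*cos(4*v))/(-10); substituting v = 0 gives 8/5.

8/5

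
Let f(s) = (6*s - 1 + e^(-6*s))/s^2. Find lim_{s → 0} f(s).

18

Direct substitution gives 0/0.
Apply L'Hôpital: lim (6 - 6*e^(-6*s))/(2*s), still 0/0.
After 2 applications of L'Hôpital's rule the quotient is (36*e^(-6*s))/(2); substituting s = 0 gives 18.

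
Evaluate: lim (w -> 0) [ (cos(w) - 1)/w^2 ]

-1/2

Direct substitution gives 0/0.
Apply L'Hôpital: lim (-sin(w))/(2*w), still 0/0.
After 2 applications of L'Hôpital's rule the quotient is (-cos(w))/(2); substituting w = 0 gives -1/2.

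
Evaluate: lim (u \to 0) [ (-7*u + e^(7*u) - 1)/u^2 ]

49/2

Direct substitution gives 0/0.
Apply L'Hôpital: lim (7*e^(7*u) - 7)/(2*u), still 0/0.
After 2 applications of L'Hôpital's rule the quotient is (49*e^(7*u))/(2); substituting u = 0 gives 49/2.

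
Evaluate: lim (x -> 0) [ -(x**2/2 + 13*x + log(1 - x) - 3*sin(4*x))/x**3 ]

Substitution gives 0/0; apply L'Hôpital's rule 3 times.
After differentiating numerator and denominator 3 times the quotient is (192*cos(4*x) + 2/(x - 1)^3)/(-6); at x = 0 this is -95/3.

-95/3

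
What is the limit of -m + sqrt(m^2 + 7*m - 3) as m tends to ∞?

7/2

An ∞ − ∞ form. Rationalising with the conjugate, the difference becomes (7m - 3) / (√(m^2 + 7*m - 3) + m).
For large m the denominator behaves like 2·m, so the quotient tends to 7/2 = 7/2.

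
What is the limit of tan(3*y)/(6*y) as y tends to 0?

Substitution gives 0/0.
Since tan(u)/u → 1 as u → 0, tan(3y)/(3y) → 1 and the limit is 3/6 = 1/2.

1/2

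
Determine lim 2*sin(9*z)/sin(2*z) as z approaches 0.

9

Substitution gives 0/0.
Divide numerator and denominator by z: sin(9z)/z → 9 and sin(2z)/z → 2, so the limit is 2·9/2 = 9.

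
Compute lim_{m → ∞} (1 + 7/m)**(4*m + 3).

Write it as [(1 + 7/m)^m]^(4) · (1 + 7/m)^(3). The bracketed term tends to e^(7) and the second factor to 1, so the limit is e^(28).

e^(28)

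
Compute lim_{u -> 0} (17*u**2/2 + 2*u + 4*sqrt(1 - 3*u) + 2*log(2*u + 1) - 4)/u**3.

-17/12

Substitution gives 0/0 (the numerator vanishes to order 3).
Expand each term to order u^3: the coefficient of u^3 in 2·ln(1 + 2u) is 16/3 and in 4·√(1 - 3u) is -27/4.
Lower-order terms cancel with the polynomial part, so the numerator is (-17/12)·u^3 + o(u^3), and the limit is (-17/12)/(1) = -17/12.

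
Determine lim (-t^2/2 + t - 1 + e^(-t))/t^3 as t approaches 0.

Direct substitution gives 0/0.
Apply L'Hôpital: lim (-t + 1 - e^(-t))/(3*t^2), still 0/0.
Apply L'Hôpital: lim (-1 + e^(-t))/(6*t), still 0/0.
After 3 applications of L'Hôpital's rule the quotient is (-e^(-t))/(6); substituting t = 0 gives -1/6.

-1/6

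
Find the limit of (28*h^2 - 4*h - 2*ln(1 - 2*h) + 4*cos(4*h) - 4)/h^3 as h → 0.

16/3

Substitution gives 0/0; apply L'Hôpital's rule 3 times.
After differentiating numerator and denominator 3 times the quotient is (256*sin(4*h) - 32/(2*h - 1)^3)/(6); at h = 0 this is 16/3.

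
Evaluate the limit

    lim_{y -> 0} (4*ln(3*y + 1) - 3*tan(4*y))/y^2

Substitution gives 0/0 (the numerator vanishes to order 2).
Expand each term to order y^2: the coefficient of y^2 in -3·tan(4y) is 0 and in 4·ln(1 + 3y) is -18.
Lower-order terms cancel with the polynomial part, so the numerator is (-18)·y^2 + o(y^2), and the limit is (-18)/(1) = -18.

-18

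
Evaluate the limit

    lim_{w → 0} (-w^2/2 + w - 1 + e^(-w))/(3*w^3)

Direct substitution gives 0/0.
Apply L'Hôpital: lim (-w + 1 - e^(-w))/(9*w^2), still 0/0.
Apply L'Hôpital: lim (-1 + e^(-w))/(18*w), still 0/0.
After 3 applications of L'Hôpital's rule the quotient is (-e^(-w))/(18); substituting w = 0 gives -1/18.

-1/18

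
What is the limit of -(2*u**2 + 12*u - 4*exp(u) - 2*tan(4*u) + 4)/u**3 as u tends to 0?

130/3

Substitution gives 0/0; apply L'Hôpital's rule 3 times.
After differentiating numerator and denominator 3 times the quotient is (-4*e^(u) - 768*tan(4*u)^4 - 1024*tan(4*u)^2 - 256)/(-6); at u = 0 this is 130/3.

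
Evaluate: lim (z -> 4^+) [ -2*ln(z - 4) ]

∞

As z → 4⁺, z - 4 → 0⁺ and ln(z - 4) → −∞.
Multiplying by -2 gives ∞.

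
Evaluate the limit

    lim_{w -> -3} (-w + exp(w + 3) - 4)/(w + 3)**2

Direct substitution gives 0/0.
Apply L'Hôpital: lim (e^(w + 3) - 1)/(2*w + 6), still 0/0.
After 2 applications of L'Hôpital's rule the quotient is (e^(w + 3))/(2); substituting w = -3 gives 1/2.

1/2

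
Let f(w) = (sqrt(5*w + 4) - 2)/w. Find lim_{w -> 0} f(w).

A 0/0 form; rationalise with √(4 + 5w) + √4. This collapses the numerator to 5w, leaving 5/(√(4 + 5w) + √4) → 5/(2√4) = 5/4.

5/4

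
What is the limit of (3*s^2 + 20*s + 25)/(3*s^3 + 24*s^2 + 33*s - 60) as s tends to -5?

Direct substitution gives 0/0, so factor. Both numerator and denominator have (s + 5) as a factor.
After cancelling, the expression reduces to (3*s + 5)/(3*s^2 + 9*s - 12).
Substituting s = -5 gives -5/9.

-5/9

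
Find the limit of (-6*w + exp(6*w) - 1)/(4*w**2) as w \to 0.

9/2

Direct substitution gives 0/0.
Apply L'Hôpital: lim (6*e^(6*w) - 6)/(8*w), still 0/0.
After 2 applications of L'Hôpital's rule the quotient is (36*e^(6*w))/(8); substituting w = 0 gives 9/2.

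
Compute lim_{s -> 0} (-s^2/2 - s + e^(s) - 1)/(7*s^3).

1/42

Direct substitution gives 0/0.
Apply L'Hôpital: lim (-s + e^(s) - 1)/(21*s^2), still 0/0.
Apply L'Hôpital: lim (e^(s) - 1)/(42*s), still 0/0.
After 3 applications of L'Hôpital's rule the quotient is (e^(s))/(42); substituting s = 0 gives 1/42.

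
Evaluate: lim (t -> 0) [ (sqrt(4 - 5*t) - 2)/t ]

-5/4

A 0/0 form; rationalise with √(4 - 5t) + √4. This collapses the numerator to -5t, leaving -5/(√(4 - 5t) + √4) → -5/(2√4) = -5/4.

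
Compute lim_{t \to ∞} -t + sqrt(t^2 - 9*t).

-9/2

An ∞ − ∞ form. Rationalising with the conjugate, the difference becomes (-9t) / (√(t^2 - 9*t) + t).
For large t the denominator behaves like 2·t, so the quotient tends to -9/2 = -9/2.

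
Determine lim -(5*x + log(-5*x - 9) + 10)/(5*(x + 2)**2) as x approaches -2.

Direct substitution gives 0/0.
Apply L'Hôpital: lim (5 - 5/(-5*x - 9))/(-10*x - 20), still 0/0.
After 2 applications of L'Hôpital's rule the quotient is (-25/(-5*x - 9)^2)/(-10); substituting x = -2 gives 5/2.

5/2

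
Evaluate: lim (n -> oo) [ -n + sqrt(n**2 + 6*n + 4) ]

3

This has the form ∞ − ∞. Multiply and divide by the conjugate √(n^2 + 6*n + 4) + n.
That gives (6n + 4) / (√(n^2 + 6*n + 4) + n).
Divide numerator and denominator by n: the limit is 6/(2·1) = 3.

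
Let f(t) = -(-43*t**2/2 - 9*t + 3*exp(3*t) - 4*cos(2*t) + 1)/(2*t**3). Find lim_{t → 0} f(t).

Substitution gives 0/0 (the numerator vanishes to order 3).
Expand each term to order t^3: the coefficient of t^3 in -4·cos(2t) is 0 and in 3·e^(3t) is 27/2.
Lower-order terms cancel with the polynomial part, so the numerator is (27/2)·t^3 + o(t^3), and the limit is (27/2)/(-2) = -27/4.

-27/4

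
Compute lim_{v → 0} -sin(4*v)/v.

-4

Substitution gives 0/0.
Write it as (4/(-1))·sin(4v)/(4v); since sin(u)/u → 1, the limit is -4.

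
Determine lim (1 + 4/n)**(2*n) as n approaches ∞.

Write it as [(1 + 4/n)^n]^(2) · (1 + 4/n)^(0). The bracketed term tends to e^(4) and the second factor to 1, so the limit is e^(8).

e^(8)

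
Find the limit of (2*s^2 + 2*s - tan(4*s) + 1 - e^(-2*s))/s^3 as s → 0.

Substitution gives 0/0; apply L'Hôpital's rule 3 times.
After differentiating numerator and denominator 3 times the quotient is (-384*tan(4*s)^4 - 512*tan(4*s)^2 - 128 + 8*e^(-2*s))/(6); at s = 0 this is -20.

-20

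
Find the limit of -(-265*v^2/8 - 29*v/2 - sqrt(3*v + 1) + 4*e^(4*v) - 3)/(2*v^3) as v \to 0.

-1967/96

Substitution gives 0/0; apply L'Hôpital's rule 3 times.
After differentiating numerator and denominator 3 times the quotient is (256*e^(4*v) - 81/(8*(3*v + 1)^(5/2)))/(-12); at v = 0 this is -1967/96.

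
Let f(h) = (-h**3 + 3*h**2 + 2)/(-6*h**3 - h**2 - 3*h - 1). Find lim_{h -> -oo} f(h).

1/6

Numerator and denominator both have degree 3.
Dividing every term by h^3, all lower-order terms vanish and the limit is the ratio of leading coefficients, -1/(-6) = 1/6.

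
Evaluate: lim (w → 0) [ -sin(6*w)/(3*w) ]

Substitution gives 0/0.
Write it as (6/(-3))·sin(6w)/(6w); since sin(u)/u → 1, the limit is -2.

-2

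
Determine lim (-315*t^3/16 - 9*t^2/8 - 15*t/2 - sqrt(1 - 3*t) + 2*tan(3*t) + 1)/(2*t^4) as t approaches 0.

Substitution gives 0/0 (the numerator vanishes to order 4).
Expand each term to order t^4: the coefficient of t^4 in −√(1 - 3t) is 405/128 and in 2·tan(3t) is 0.
Lower-order terms cancel with the polynomial part, so the numerator is (405/128)·t^4 + o(t^4), and the limit is (405/128)/(2) = 405/256.

405/256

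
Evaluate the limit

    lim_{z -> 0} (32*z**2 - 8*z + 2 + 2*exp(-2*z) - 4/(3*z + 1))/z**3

Substitution gives 0/0 (the numerator vanishes to order 3).
Expand each term to order z^3: the coefficient of z^3 in 2·e^(-2z) is -8/3 and in -4·1/(1 + 3z) is 108.
Lower-order terms cancel with the polynomial part, so the numerator is (316/3)·z^3 + o(z^3), and the limit is (316/3)/(1) = 316/3.

316/3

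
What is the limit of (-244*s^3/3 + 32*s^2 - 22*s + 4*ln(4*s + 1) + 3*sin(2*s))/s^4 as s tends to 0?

-256

Substitution gives 0/0; apply L'Hôpital's rule 4 times.
After differentiating numerator and denominator 4 times the quotient is (48*sin(2*s) - 6144/(4*s + 1)^4)/(24); at s = 0 this is -256.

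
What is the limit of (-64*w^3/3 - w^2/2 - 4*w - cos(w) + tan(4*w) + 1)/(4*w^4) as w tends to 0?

Substitution gives 0/0 (the numerator vanishes to order 4).
Expand each term to order w^4: the coefficient of w^4 in tan(4w) is 0 and in −cos(w) is -1/24.
Lower-order terms cancel with the polynomial part, so the numerator is (-1/24)·w^4 + o(w^4), and the limit is (-1/24)/(4) = -1/96.

-1/96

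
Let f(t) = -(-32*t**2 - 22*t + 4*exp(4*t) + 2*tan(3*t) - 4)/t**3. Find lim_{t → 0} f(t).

Substitution gives 0/0; apply L'Hôpital's rule 3 times.
After differentiating numerator and denominator 3 times the quotient is (256*e^(4*t) + 324*tan(3*t)^4 + 432*tan(3*t)^2 + 108)/(-6); at t = 0 this is -182/3.

-182/3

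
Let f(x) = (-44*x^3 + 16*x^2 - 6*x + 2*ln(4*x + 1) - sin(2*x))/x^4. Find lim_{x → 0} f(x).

Substitution gives 0/0; apply L'Hôpital's rule 4 times.
After differentiating numerator and denominator 4 times the quotient is (-16*sin(2*x) - 3072/(4*x + 1)^4)/(24); at x = 0 this is -128.

-128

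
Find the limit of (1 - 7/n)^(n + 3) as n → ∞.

The base → 1 and the exponent → ∞: a 1^∞ form.
Take logarithms: (n + 3)·ln(1 - 7/n). Since ln(1+u) ~ u for small u, this behaves like (n)·(-7/n) → -7.
So the limit is e^(-7).

e^(-7)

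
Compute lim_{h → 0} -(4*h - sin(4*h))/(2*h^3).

Direct substitution gives 0/0.
Apply L'Hôpital: lim (4 - 4*cos(4*h))/(-6*h^2), still 0/0.
Apply L'Hôpital: lim (16*sin(4*h))/(-12*h), still 0/0.
After 3 applications of L'Hôpital's rule the quotient is (64*cos(4*h))/(-12); substituting h = 0 gives -16/3.

-16/3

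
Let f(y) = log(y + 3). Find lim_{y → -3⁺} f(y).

-∞

As y → -3⁺, y + 3 → 0⁺ and ln(y + 3) → −∞.
Multiplying by 1 gives -∞.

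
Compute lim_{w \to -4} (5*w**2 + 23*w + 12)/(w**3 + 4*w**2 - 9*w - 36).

-17/7

Direct substitution gives 0/0, so factor. Both numerator and denominator have (w + 4) as a factor.
After cancelling, the expression reduces to (5*w + 3)/(w^2 - 9).
Substituting w = -4 gives -17/7.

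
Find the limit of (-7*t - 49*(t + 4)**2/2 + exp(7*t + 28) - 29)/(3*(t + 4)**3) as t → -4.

343/18

Direct substitution gives 0/0.
Apply L'Hôpital: lim (-49*t + 7*e^(7*t + 28) - 203)/(9*(t + 4)^2), still 0/0.
Apply L'Hôpital: lim (49*e^(7*t + 28) - 49)/(18*t + 72), still 0/0.
After 3 applications of L'Hôpital's rule the quotient is (343*e^(7*t + 28))/(18); substituting t = -4 gives 343/18.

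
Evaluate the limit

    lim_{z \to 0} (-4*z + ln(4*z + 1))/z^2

-8

Direct substitution gives 0/0.
Apply L'Hôpital: lim (-4 + 4/(4*z + 1))/(2*z), still 0/0.
After 2 applications of L'Hôpital's rule the quotient is (-16/(4*z + 1)^2)/(2); substituting z = 0 gives -8.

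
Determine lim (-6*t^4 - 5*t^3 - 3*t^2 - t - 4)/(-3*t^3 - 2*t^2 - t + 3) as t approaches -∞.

The numerator has higher degree (4 > 3); the quotient behaves like (-6/(-3))·t^1 for large |t|.
As t → −∞ this diverges to -∞.

-∞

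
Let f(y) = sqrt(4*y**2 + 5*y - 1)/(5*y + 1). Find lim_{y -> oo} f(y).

2/5

For large |y|, √(4*y^2 + 5*y - 1) ≈ √4·|y| and the denominator ≈ 5y.
Since y → +∞, |y| = y, giving √4/(5) = 2/5.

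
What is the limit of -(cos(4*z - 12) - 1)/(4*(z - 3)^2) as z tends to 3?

Direct substitution gives 0/0.
Apply L'Hôpital: lim (-4*sin(4*z - 12))/(24 - 8*z), still 0/0.
After 2 applications of L'Hôpital's rule the quotient is (-16*cos(4*z - 12))/(-8); substituting z = 3 gives 2.

2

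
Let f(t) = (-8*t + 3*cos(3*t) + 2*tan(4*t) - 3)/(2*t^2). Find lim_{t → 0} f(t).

Substitution gives 0/0 (the numerator vanishes to order 2).
Expand each term to order t^2: the coefficient of t^2 in 2·tan(4t) is 0 and in 3·cos(3t) is -27/2.
Lower-order terms cancel with the polynomial part, so the numerator is (-27/2)·t^2 + o(t^2), and the limit is (-27/2)/(2) = -27/4.

-27/4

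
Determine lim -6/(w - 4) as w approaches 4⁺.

-∞

As w → 4⁺, (w - 4) → 0⁺, so (w - 4)^1 → 0⁺ and -6/(w - 4)^1 → -∞.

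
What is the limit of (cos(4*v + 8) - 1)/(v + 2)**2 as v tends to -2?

Direct substitution gives 0/0.
Apply L'Hôpital: lim (-4*sin(4*v + 8))/(2*v + 4), still 0/0.
After 2 applications of L'Hôpital's rule the quotient is (-16*cos(4*v + 8))/(2); substituting v = -2 gives -8.

-8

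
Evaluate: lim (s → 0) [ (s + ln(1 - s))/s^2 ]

-1/2

Direct substitution gives 0/0.
Apply L'Hôpital: lim (1 - 1/(1 - s))/(2*s), still 0/0.
After 2 applications of L'Hôpital's rule the quotient is (-1/(1 - s)^2)/(2); substituting s = 0 gives -1/2.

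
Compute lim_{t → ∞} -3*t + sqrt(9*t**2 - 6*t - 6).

This has the form ∞ − ∞. Multiply and divide by the conjugate √(9*t^2 - 6*t - 6) + 3t.
That gives (-6t - 6) / (√(9*t^2 - 6*t - 6) + 3t).
Divide numerator and denominator by t: the limit is -6/(2·3) = -1.

-1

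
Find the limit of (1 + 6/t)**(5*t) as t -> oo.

e^(30)

Let L be the limit and take ln: ln L = lim (5t)·ln(1 + 6/t) = lim (5t)·(6/t + O(1/t²)) = 30.
Hence L = e^(30).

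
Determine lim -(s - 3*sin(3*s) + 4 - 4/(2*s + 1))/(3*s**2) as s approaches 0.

16/3

Substitution gives 0/0 (the numerator vanishes to order 2).
Expand each term to order s^2: the coefficient of s^2 in -3·sin(3s) is 0 and in -4·1/(1 + 2s) is -16.
Lower-order terms cancel with the polynomial part, so the numerator is (-16)·s^2 + o(s^2), and the limit is (-16)/(-3) = 16/3.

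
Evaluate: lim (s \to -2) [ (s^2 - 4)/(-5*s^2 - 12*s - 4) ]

Since s = -2 makes numerator and denominator zero, (s + 2) divides both.
Cancelling it gives (s - 2)/(-5*s - 2); now plug in s = -2 to get -1/2.

-1/2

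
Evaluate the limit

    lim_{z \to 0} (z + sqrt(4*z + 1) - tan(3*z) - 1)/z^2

Substitution gives 0/0; apply L'Hôpital's rule 2 times.
After differentiating numerator and denominator 2 times the quotient is (-18*tan(3*z)/cos(3*z)^2 - 4/(4*z + 1)^(3/2))/(2); at z = 0 this is -2.

-2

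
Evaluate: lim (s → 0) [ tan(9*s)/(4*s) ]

9/4

Substitution gives 0/0.
Since tan(u)/u → 1 as u → 0, tan(9s)/(9s) → 1 and the limit is 9/4.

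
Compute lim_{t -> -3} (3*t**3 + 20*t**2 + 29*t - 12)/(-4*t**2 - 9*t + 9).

Since t = -3 makes numerator and denominator zero, (t + 3) divides both.
Cancelling it gives (3*t^2 + 11*t - 4)/(3 - 4*t); now plug in t = -3 to get -2/3.

-2/3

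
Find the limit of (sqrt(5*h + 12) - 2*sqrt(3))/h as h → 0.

Substitution gives 0/0. Multiply numerator and denominator by the conjugate √(12 + 5h) + √12.
The numerator becomes (12 + 5h) − 12 = 5h, so the expression simplifies to 5/(√(12 + 5h) + √12).
Letting h → 0 gives 5/(2√12) = 5*√(3)/12.

5*√(3)/12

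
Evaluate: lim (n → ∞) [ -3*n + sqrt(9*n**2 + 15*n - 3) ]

5/2

An ∞ − ∞ form. Rationalising with the conjugate, the difference becomes (15n - 3) / (√(9*n^2 + 15*n - 3) + 3n).
For large n the denominator behaves like 2·3n, so the quotient tends to 15/6 = 5/2.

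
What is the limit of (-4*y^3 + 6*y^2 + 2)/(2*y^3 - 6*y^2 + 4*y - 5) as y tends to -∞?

Numerator and denominator both have degree 3.
Dividing every term by y^3, all lower-order terms vanish and the limit is the ratio of leading coefficients, -4/(2) = -2.

-2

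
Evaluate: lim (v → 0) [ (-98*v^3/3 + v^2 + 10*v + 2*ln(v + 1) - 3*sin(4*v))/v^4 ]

Substitution gives 0/0 (the numerator vanishes to order 4).
Expand each term to order v^4: the coefficient of v^4 in -3·sin(4v) is 0 and in 2·ln(1 + v) is -1/2.
Lower-order terms cancel with the polynomial part, so the numerator is (-1/2)·v^4 + o(v^4), and the limit is (-1/2)/(1) = -1/2.

-1/2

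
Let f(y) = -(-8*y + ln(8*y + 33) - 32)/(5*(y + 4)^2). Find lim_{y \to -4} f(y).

Direct substitution gives 0/0.
Apply L'Hôpital: lim (-8 + 8/(8*y + 33))/(-10*y - 40), still 0/0.
After 2 applications of L'Hôpital's rule the quotient is (-64/(8*y + 33)^2)/(-10); substituting y = -4 gives 32/5.

32/5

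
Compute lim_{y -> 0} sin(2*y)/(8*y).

1/4

Substitution gives 0/0.
Write it as (2/8)·sin(2y)/(2y); since sin(u)/u → 1, the limit is 1/4.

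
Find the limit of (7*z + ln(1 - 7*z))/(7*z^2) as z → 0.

-7/2

Direct substitution gives 0/0.
Apply L'Hôpital: lim (7 - 7/(1 - 7*z))/(14*z), still 0/0.
After 2 applications of L'Hôpital's rule the quotient is (-49/(1 - 7*z)^2)/(14); substituting z = 0 gives -7/2.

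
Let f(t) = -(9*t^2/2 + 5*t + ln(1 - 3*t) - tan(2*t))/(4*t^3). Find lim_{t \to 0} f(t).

35/12

Substitution gives 0/0; apply L'Hôpital's rule 3 times.
After differentiating numerator and denominator 3 times the quotient is (-32*tan(2*t)^2/cos(2*t)^2 - 16/cos(2*t)^4 + 54/(3*t - 1)^3)/(-24); at t = 0 this is 35/12.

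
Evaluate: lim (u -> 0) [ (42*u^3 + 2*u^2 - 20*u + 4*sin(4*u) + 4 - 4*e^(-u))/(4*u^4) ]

-1/24

Substitution gives 0/0; apply L'Hôpital's rule 4 times.
After differentiating numerator and denominator 4 times the quotient is (1024*sin(4*u) - 4*e^(-u))/(96); at u = 0 this is -1/24.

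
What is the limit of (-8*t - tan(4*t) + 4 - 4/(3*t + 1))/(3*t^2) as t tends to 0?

-12

Substitution gives 0/0 (the numerator vanishes to order 2).
Expand each term to order t^2: the coefficient of t^2 in −tan(4t) is 0 and in -4·1/(1 + 3t) is -36.
Lower-order terms cancel with the polynomial part, so the numerator is (-36)·t^2 + o(t^2), and the limit is (-36)/(3) = -12.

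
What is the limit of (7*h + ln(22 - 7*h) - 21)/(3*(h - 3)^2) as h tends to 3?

Direct substitution gives 0/0.
Apply L'Hôpital: lim (7 - 7/(22 - 7*h))/(6*h - 18), still 0/0.
After 2 applications of L'Hôpital's rule the quotient is (-49/(22 - 7*h)^2)/(6); substituting h = 3 gives -49/6.

-49/6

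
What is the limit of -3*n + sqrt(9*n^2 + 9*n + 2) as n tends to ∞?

An ∞ − ∞ form. Rationalising with the conjugate, the difference becomes (9n + 2) / (√(9*n^2 + 9*n + 2) + 3n).
For large n the denominator behaves like 2·3n, so the quotient tends to 9/6 = 3/2.

3/2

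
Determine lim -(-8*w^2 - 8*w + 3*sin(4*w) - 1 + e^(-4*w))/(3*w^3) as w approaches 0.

128/9

Substitution gives 0/0; apply L'Hôpital's rule 3 times.
After differentiating numerator and denominator 3 times the quotient is (-192*cos(4*w) - 64*e^(-4*w))/(-18); at w = 0 this is 128/9.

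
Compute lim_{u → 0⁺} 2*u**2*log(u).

0

This is a 0·(−∞) form. Rewrite as 2·ln(u) / u^(−2) and apply L'Hôpital:
the derivative quotient is 2·(1/u) / (−2·u^(−3)) = (-2/2)·u^2 → 0.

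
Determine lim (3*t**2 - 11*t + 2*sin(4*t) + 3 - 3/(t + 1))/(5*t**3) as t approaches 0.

-11/3

Substitution gives 0/0 (the numerator vanishes to order 3).
Expand each term to order t^3: the coefficient of t^3 in 2·sin(4t) is -64/3 and in -3·1/(1 + t) is 3.
Lower-order terms cancel with the polynomial part, so the numerator is (-55/3)·t^3 + o(t^3), and the limit is (-55/3)/(5) = -11/3.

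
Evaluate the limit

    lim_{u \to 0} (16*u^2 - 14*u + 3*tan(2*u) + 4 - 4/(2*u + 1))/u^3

40

Substitution gives 0/0 (the numerator vanishes to order 3).
Expand each term to order u^3: the coefficient of u^3 in 3·tan(2u) is 8 and in -4·1/(1 + 2u) is 32.
Lower-order terms cancel with the polynomial part, so the numerator is (40)·u^3 + o(u^3), and the limit is (40)/(1) = 40.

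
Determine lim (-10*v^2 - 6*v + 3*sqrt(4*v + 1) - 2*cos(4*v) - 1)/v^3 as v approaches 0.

12

Substitution gives 0/0 (the numerator vanishes to order 3).
Expand each term to order v^3: the coefficient of v^3 in 3·√(1 + 4v) is 12 and in -2·cos(4v) is 0.
Lower-order terms cancel with the polynomial part, so the numerator is (12)·v^3 + o(v^3), and the limit is (12)/(1) = 12.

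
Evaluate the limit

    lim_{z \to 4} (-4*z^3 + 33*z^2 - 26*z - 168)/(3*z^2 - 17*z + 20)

46/7

Direct substitution gives 0/0, so factor. Both numerator and denominator have (z - 4) as a factor.
After cancelling, the expression reduces to (-4*z^2 + 17*z + 42)/(3*z - 5).
Substituting z = 4 gives 46/7.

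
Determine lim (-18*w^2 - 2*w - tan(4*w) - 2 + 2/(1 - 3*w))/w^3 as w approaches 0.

98/3

Substitution gives 0/0 (the numerator vanishes to order 3).
Expand each term to order w^3: the coefficient of w^3 in 2·1/(1 - 3w) is 54 and in −tan(4w) is -64/3.
Lower-order terms cancel with the polynomial part, so the numerator is (98/3)·w^3 + o(w^3), and the limit is (98/3)/(1) = 98/3.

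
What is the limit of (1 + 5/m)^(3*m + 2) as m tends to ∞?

Write it as [(1 + 5/m)^m]^(3) · (1 + 5/m)^(2). The bracketed term tends to e^(5) and the second factor to 1, so the limit is e^(15).

e^(15)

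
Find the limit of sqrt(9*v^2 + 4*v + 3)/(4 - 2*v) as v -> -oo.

3/2

For large |v|, √(9*v^2 + 4*v + 3) ≈ √9·|v| and the denominator ≈ -2v.
Since v → −∞, |v| = −v, giving −√9/(-2) = 3/2.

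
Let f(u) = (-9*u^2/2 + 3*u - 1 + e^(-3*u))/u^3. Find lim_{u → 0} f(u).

-9/2

Direct substitution gives 0/0.
Apply L'Hôpital: lim (-9*u + 3 - 3*e^(-3*u))/(3*u^2), still 0/0.
Apply L'Hôpital: lim (-9 + 9*e^(-3*u))/(6*u), still 0/0.
After 3 applications of L'Hôpital's rule the quotient is (-27*e^(-3*u))/(6); substituting u = 0 gives -9/2.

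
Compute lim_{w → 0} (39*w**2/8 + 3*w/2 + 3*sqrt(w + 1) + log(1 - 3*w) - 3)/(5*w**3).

-141/80

Substitution gives 0/0 (the numerator vanishes to order 3).
Expand each term to order w^3: the coefficient of w^3 in 3·√(1 + w) is 3/16 and in ln(1 - 3w) is -9.
Lower-order terms cancel with the polynomial part, so the numerator is (-141/16)·w^3 + o(w^3), and the limit is (-141/16)/(5) = -141/80.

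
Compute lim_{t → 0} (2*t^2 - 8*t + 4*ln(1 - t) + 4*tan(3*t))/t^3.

104/3

Substitution gives 0/0 (the numerator vanishes to order 3).
Expand each term to order t^3: the coefficient of t^3 in 4·tan(3t) is 36 and in 4·ln(1 - t) is -4/3.
Lower-order terms cancel with the polynomial part, so the numerator is (104/3)·t^3 + o(t^3), and the limit is (104/3)/(1) = 104/3.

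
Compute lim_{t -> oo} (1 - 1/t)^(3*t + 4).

Write it as [(1 - 1/t)^t]^(3) · (1 - 1/t)^(4). The bracketed term tends to e^(-1) and the second factor to 1, so the limit is e^(-3).

e^(-3)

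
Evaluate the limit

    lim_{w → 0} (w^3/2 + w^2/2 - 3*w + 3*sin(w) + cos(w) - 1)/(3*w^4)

Substitution gives 0/0; apply L'Hôpital's rule 4 times.
After differentiating numerator and denominator 4 times the quotient is (3*sin(w) + cos(w))/(72); at w = 0 this is 1/72.

1/72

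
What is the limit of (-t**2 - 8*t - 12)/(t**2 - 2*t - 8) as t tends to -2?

2/3

Direct substitution gives 0/0, so factor. Both numerator and denominator have (t + 2) as a factor.
After cancelling, the expression reduces to (-t - 6)/(t - 4).
Substituting t = -2 gives 2/3.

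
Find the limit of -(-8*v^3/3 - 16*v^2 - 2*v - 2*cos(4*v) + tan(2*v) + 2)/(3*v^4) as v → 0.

64/9

Substitution gives 0/0 (the numerator vanishes to order 4).
Expand each term to order v^4: the coefficient of v^4 in -2·cos(4v) is -64/3 and in tan(2v) is 0.
Lower-order terms cancel with the polynomial part, so the numerator is (-64/3)·v^4 + o(v^4), and the limit is (-64/3)/(-3) = 64/9.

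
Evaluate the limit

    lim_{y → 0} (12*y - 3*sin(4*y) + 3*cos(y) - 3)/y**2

Substitution gives 0/0; apply L'Hôpital's rule 2 times.
After differentiating numerator and denominator 2 times the quotient is (48*sin(4*y) - 3*cos(y))/(2); at y = 0 this is -3/2.

-3/2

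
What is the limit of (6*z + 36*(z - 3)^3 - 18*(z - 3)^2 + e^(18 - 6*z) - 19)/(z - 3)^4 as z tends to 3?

54

Direct substitution gives 0/0.
Apply L'Hôpital: lim (-36*z + 108*(z - 3)^2 - 6*e^(18 - 6*z) + 114)/(4*(z - 3)^3), still 0/0.
Apply L'Hôpital: lim (216*z + 36*e^(18 - 6*z) - 684)/(12*(z - 3)^2), still 0/0.
Apply L'Hôpital: lim (216 - 216*e^(18 - 6*z))/(24*z - 72), still 0/0.
After 4 applications of L'Hôpital's rule the quotient is (1296*e^(18 - 6*z))/(24); substituting z = 3 gives 54.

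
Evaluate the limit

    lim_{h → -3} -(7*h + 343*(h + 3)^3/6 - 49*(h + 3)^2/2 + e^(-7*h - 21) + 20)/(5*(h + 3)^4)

Direct substitution gives 0/0.
Apply L'Hôpital: lim (-49*h + 343*(h + 3)^2/2 - 7*e^(-7*h - 21) - 140)/(-20*(h + 3)^3), still 0/0.
Apply L'Hôpital: lim (343*h + 49*e^(-7*h - 21) + 980)/(-60*(h + 3)^2), still 0/0.
Apply L'Hôpital: lim (343 - 343*e^(-7*h - 21))/(-120*h - 360), still 0/0.
After 4 applications of L'Hôpital's rule the quotient is (2401*e^(-7*h - 21))/(-120); substituting h = -3 gives -2401/120.

-2401/120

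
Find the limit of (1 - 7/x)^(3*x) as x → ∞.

e^(-21)

Let L be the limit and take ln: ln L = lim (3x)·ln(1 - 7/x) = lim (3x)·(-7/x + O(1/x²)) = -21.
Hence L = e^(-21).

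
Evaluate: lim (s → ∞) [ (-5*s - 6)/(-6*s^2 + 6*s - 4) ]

The denominator has degree 2 and the numerator degree 1. Dividing numerator and denominator by s^2 sends every term to 0 except the leading denominator term, so the limit is 0.

0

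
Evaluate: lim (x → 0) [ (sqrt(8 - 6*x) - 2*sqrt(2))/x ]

-3*√(2)/4

A 0/0 form; rationalise with √(8 - 6x) + √8. This collapses the numerator to -6x, leaving -6/(√(8 - 6x) + √8) → -6/(2√8) = -3*√(2)/4.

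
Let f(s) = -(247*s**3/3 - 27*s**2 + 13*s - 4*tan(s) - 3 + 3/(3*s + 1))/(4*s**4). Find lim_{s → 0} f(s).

Substitution gives 0/0 (the numerator vanishes to order 4).
Expand each term to order s^4: the coefficient of s^4 in 3·1/(1 + 3s) is 243 and in -4·tan(s) is 0.
Lower-order terms cancel with the polynomial part, so the numerator is (243)·s^4 + o(s^4), and the limit is (243)/(-4) = -243/4.

-243/4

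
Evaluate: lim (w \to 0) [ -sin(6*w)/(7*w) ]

-6/7

Substitution gives 0/0.
Write it as (6/(-7))·sin(6w)/(6w); since sin(u)/u → 1, the limit is -6/7.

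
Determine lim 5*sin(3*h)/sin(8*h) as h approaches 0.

Substitution gives 0/0.
Divide numerator and denominator by h: sin(3h)/h → 3 and sin(8h)/h → 8, so the limit is 5·3/8 = 15/8.

15/8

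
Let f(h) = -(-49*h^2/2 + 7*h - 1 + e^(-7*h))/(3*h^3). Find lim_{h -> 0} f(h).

343/18

Direct substitution gives 0/0.
Apply L'Hôpital: lim (-49*h + 7 - 7*e^(-7*h))/(-9*h^2), still 0/0.
Apply L'Hôpital: lim (-49 + 49*e^(-7*h))/(-18*h), still 0/0.
After 3 applications of L'Hôpital's rule the quotient is (-343*e^(-7*h))/(-18); substituting h = 0 gives 343/18.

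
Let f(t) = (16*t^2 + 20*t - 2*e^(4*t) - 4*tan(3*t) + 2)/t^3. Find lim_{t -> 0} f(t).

-172/3

Substitution gives 0/0; apply L'Hôpital's rule 3 times.
After differentiating numerator and denominator 3 times the quotient is (-128*e^(4*t) - 648*tan(3*t)^4 - 864*tan(3*t)^2 - 216)/(6); at t = 0 this is -172/3.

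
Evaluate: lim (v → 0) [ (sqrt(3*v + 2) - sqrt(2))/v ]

3*√(2)/4

A 0/0 form; rationalise with √(2 + 3v) + √2. This collapses the numerator to 3v, leaving 3/(√(2 + 3v) + √2) → 3/(2√2) = 3*√(2)/4.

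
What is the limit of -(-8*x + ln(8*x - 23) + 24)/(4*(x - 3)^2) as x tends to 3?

8

Direct substitution gives 0/0.
Apply L'Hôpital: lim (-8 + 8/(8*x - 23))/(24 - 8*x), still 0/0.
After 2 applications of L'Hôpital's rule the quotient is (-64/(8*x - 23)^2)/(-8); substituting x = 3 gives 8.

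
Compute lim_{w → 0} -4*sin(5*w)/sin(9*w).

Substitution gives 0/0.
Divide numerator and denominator by w: sin(5w)/w → 5 and sin(9w)/w → 9, so the limit is -4·5/9 = -20/9.

-20/9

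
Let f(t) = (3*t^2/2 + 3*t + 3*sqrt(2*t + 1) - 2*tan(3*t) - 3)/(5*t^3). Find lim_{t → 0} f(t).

Substitution gives 0/0; apply L'Hôpital's rule 3 times.
After differentiating numerator and denominator 3 times the quotient is (9*(48*(2*t + 1)^(5/2)*(cos(6*t) - 2)/(cos(6*t) + 1)^2 + 1)/(2*t + 1)^(5/2))/(30); at t = 0 this is -33/10.

-33/10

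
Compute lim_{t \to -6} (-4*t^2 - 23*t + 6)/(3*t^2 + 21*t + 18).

Direct substitution gives 0/0, so factor. Both numerator and denominator have (t + 6) as a factor.
After cancelling, the expression reduces to (1 - 4*t)/(3*t + 3).
Substituting t = -6 gives -5/3.

-5/3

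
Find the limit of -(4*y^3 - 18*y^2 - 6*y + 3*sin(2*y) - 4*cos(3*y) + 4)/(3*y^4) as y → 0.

9/2

Substitution gives 0/0 (the numerator vanishes to order 4).
Expand each term to order y^4: the coefficient of y^4 in 3·sin(2y) is 0 and in -4·cos(3y) is -27/2.
Lower-order terms cancel with the polynomial part, so the numerator is (-27/2)·y^4 + o(y^4), and the limit is (-27/2)/(-3) = 9/2.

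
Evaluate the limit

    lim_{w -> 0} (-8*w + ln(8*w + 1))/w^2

Direct substitution gives 0/0.
Apply L'Hôpital: lim (-8 + 8/(8*w + 1))/(2*w), still 0/0.
After 2 applications of L'Hôpital's rule the quotient is (-64/(8*w + 1)^2)/(2); substituting w = 0 gives -32.

-32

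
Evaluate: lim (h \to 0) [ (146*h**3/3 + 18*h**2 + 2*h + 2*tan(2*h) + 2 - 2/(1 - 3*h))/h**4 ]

-162

Substitution gives 0/0 (the numerator vanishes to order 4).
Expand each term to order h^4: the coefficient of h^4 in -2·1/(1 - 3h) is -162 and in 2·tan(2h) is 0.
Lower-order terms cancel with the polynomial part, so the numerator is (-162)·h^4 + o(h^4), and the limit is (-162)/(1) = -162.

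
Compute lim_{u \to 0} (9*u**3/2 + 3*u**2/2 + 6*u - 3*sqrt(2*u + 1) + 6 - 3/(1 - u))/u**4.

-9/8

Substitution gives 0/0; apply L'Hôpital's rule 4 times.
After differentiating numerator and denominator 4 times the quotient is (45/(2*u + 1)^(7/2) + 72/(u - 1)^5)/(24); at u = 0 this is -9/8.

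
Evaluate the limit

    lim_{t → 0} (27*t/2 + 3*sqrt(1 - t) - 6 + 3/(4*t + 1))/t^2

381/8

Substitution gives 0/0; apply L'Hôpital's rule 2 times.
After differentiating numerator and denominator 2 times the quotient is (96/(4*t + 1)^3 - 3/(4*(1 - t)^(3/2)))/(2); at t = 0 this is 381/8.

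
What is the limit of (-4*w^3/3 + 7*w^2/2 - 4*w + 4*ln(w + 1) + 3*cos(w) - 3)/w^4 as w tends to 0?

Substitution gives 0/0 (the numerator vanishes to order 4).
Expand each term to order w^4: the coefficient of w^4 in 3·cos(w) is 1/8 and in 4·ln(1 + w) is -1.
Lower-order terms cancel with the polynomial part, so the numerator is (-7/8)·w^4 + o(w^4), and the limit is (-7/8)/(1) = -7/8.

-7/8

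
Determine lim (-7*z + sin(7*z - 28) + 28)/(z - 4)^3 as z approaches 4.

Direct substitution gives 0/0.
Apply L'Hôpital: lim (7*cos(7*z - 28) - 7)/(3*(z - 4)^2), still 0/0.
Apply L'Hôpital: lim (-49*sin(7*z - 28))/(6*z - 24), still 0/0.
After 3 applications of L'Hôpital's rule the quotient is (-343*cos(7*z - 28))/(6); substituting z = 4 gives -343/6.

-343/6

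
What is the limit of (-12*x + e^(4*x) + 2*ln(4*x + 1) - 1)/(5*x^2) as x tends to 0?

Substitution gives 0/0; apply L'Hôpital's rule 2 times.
After differentiating numerator and denominator 2 times the quotient is (16*e^(4*x) - 32/(4*x + 1)^2)/(10); at x = 0 this is -8/5.

-8/5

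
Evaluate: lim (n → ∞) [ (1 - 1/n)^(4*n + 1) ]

e^(-4)

Write it as [(1 - 1/n)^n]^(4) · (1 - 1/n)^(1). The bracketed term tends to e^(-1) and the second factor to 1, so the limit is e^(-4).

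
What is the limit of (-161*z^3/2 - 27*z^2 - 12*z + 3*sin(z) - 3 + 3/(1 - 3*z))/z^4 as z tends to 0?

Substitution gives 0/0; apply L'Hôpital's rule 4 times.
After differentiating numerator and denominator 4 times the quotient is (3*sin(z) - 5832/(3*z - 1)^5)/(24); at z = 0 this is 243.

243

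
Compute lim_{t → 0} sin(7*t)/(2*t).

Substitution gives 0/0.
Write it as (7/2)·sin(7t)/(7t); since sin(u)/u → 1, the limit is 7/2.

7/2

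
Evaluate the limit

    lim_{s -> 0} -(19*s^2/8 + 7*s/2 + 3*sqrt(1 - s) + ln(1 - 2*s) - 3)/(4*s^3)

Substitution gives 0/0; apply L'Hôpital's rule 3 times.
After differentiating numerator and denominator 3 times the quotient is (16/(2*s - 1)^3 - 9/(8*(1 - s)^(5/2)))/(-24); at s = 0 this is 137/192.

137/192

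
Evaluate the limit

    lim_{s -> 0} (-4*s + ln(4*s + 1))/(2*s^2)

-4

Direct substitution gives 0/0.
Apply L'Hôpital: lim (-4 + 4/(4*s + 1))/(4*s), still 0/0.
After 2 applications of L'Hôpital's rule the quotient is (-16/(4*s + 1)^2)/(4); substituting s = 0 gives -4.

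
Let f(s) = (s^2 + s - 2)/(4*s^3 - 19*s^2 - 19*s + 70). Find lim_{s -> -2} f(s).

Direct substitution gives 0/0, so factor. Both numerator and denominator have (s + 2) as a factor.
After cancelling, the expression reduces to (s - 1)/(4*s^2 - 27*s + 35).
Substituting s = -2 gives -1/35.

-1/35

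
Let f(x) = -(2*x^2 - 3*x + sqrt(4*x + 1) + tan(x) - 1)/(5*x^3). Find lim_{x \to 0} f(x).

Substitution gives 0/0 (the numerator vanishes to order 3).
Expand each term to order x^3: the coefficient of x^3 in √(1 + 4x) is 4 and in tan(x) is 1/3.
Lower-order terms cancel with the polynomial part, so the numerator is (13/3)·x^3 + o(x^3), and the limit is (13/3)/(-5) = -13/15.

-13/15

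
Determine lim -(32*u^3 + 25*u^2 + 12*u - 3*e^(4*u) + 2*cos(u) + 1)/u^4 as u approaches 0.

Substitution gives 0/0; apply L'Hôpital's rule 4 times.
After differentiating numerator and denominator 4 times the quotient is (-768*e^(4*u) + 2*cos(u))/(-24); at u = 0 this is 383/12.

383/12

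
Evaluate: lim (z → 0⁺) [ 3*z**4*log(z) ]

This is a 0·(−∞) form. Rewrite as 3·ln(z) / z^(−4) and apply L'Hôpital:
the derivative quotient is 3·(1/z) / (−4·z^(−5)) = (-3/4)·z^4 → 0.

0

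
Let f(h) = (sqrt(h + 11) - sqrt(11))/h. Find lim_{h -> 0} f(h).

√(11)/22

Substitution gives 0/0. Multiply numerator and denominator by the conjugate √(11 + h) + √11.
The numerator becomes (11 + h) − 11 = h, so the expression simplifies to 1/(√(11 + h) + √11).
Letting h → 0 gives 1/(2√11) = √(11)/22.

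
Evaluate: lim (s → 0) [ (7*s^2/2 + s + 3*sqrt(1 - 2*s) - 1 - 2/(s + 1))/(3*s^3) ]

1/6

Substitution gives 0/0 (the numerator vanishes to order 3).
Expand each term to order s^3: the coefficient of s^3 in -2·1/(1 + s) is 2 and in 3·√(1 - 2s) is -3/2.
Lower-order terms cancel with the polynomial part, so the numerator is (1/2)·s^3 + o(s^3), and the limit is (1/2)/(3) = 1/6.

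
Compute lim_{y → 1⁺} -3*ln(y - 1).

As y → 1⁺, y - 1 → 0⁺ and ln(y - 1) → −∞.
Multiplying by -3 gives ∞.

∞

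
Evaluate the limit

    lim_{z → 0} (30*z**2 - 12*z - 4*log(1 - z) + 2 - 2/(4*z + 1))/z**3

388/3

Substitution gives 0/0 (the numerator vanishes to order 3).
Expand each term to order z^3: the coefficient of z^3 in -4·ln(1 - z) is 4/3 and in -2·1/(1 + 4z) is 128.
Lower-order terms cancel with the polynomial part, so the numerator is (388/3)·z^3 + o(z^3), and the limit is (388/3)/(1) = 388/3.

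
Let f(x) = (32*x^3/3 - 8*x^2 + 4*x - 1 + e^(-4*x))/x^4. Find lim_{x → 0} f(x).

Direct substitution gives 0/0.
Apply L'Hôpital: lim (32*x^2 - 16*x + 4 - 4*e^(-4*x))/(4*x^3), still 0/0.
Apply L'Hôpital: lim (64*x - 16 + 16*e^(-4*x))/(12*x^2), still 0/0.
Apply L'Hôpital: lim (64 - 64*e^(-4*x))/(24*x), still 0/0.
After 4 applications of L'Hôpital's rule the quotient is (256*e^(-4*x))/(24); substituting x = 0 gives 32/3.

32/3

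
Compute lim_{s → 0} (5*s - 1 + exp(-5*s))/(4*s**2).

25/8

Direct substitution gives 0/0.
Apply L'Hôpital: lim (5 - 5*e^(-5*s))/(8*s), still 0/0.
After 2 applications of L'Hôpital's rule the quotient is (25*e^(-5*s))/(8); substituting s = 0 gives 25/8.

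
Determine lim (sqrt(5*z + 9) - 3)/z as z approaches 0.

A 0/0 form; rationalise with √(9 + 5z) + √9. This collapses the numerator to 5z, leaving 5/(√(9 + 5z) + √9) → 5/(2√9) = 5/6.

5/6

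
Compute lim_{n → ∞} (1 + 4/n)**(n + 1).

The base → 1 and the exponent → ∞: a 1^∞ form.
Take logarithms: (n + 1)·ln(1 + 4/n). Since ln(1+u) ~ u for small u, this behaves like (n)·(4/n) → 4.
So the limit is e^(4).

e^(4)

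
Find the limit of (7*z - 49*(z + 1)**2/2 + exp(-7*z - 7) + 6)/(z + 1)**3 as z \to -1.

-343/6

Direct substitution gives 0/0.
Apply L'Hôpital: lim (-49*z - 7*e^(-7*z - 7) - 42)/(3*(z + 1)^2), still 0/0.
Apply L'Hôpital: lim (49*e^(-7*z - 7) - 49)/(6*z + 6), still 0/0.
After 3 applications of L'Hôpital's rule the quotient is (-343*e^(-7*z - 7))/(6); substituting z = -1 gives -343/6.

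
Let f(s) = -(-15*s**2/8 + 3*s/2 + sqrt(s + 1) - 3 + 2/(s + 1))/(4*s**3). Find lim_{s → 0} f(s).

31/64

Substitution gives 0/0 (the numerator vanishes to order 3).
Expand each term to order s^3: the coefficient of s^3 in 2·1/(1 + s) is -2 and in √(1 + s) is 1/16.
Lower-order terms cancel with the polynomial part, so the numerator is (-31/16)·s^3 + o(s^3), and the limit is (-31/16)/(-4) = 31/64.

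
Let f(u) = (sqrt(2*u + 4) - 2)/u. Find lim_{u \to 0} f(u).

1/2

Substitution gives 0/0. Multiply numerator and denominator by the conjugate √(4 + 2u) + √4.
The numerator becomes (4 + 2u) − 4 = 2u, so the expression simplifies to 2/(√(4 + 2u) + √4).
Letting u → 0 gives 2/(2√4) = 1/2.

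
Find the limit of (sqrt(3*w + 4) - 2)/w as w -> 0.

Substitution gives 0/0. Multiply numerator and denominator by the conjugate √(4 + 3w) + √4.
The numerator becomes (4 + 3w) − 4 = 3w, so the expression simplifies to 3/(√(4 + 3w) + √4).
Letting w → 0 gives 3/(2√4) = 3/4.

3/4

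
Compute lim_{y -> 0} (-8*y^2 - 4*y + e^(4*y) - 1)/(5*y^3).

32/15

Direct substitution gives 0/0.
Apply L'Hôpital: lim (-16*y + 4*e^(4*y) - 4)/(15*y^2), still 0/0.
Apply L'Hôpital: lim (16*e^(4*y) - 16)/(30*y), still 0/0.
After 3 applications of L'Hôpital's rule the quotient is (64*e^(4*y))/(30); substituting y = 0 gives 32/15.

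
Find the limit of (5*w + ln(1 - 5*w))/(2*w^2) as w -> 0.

Direct substitution gives 0/0.
Apply L'Hôpital: lim (5 - 5/(1 - 5*w))/(4*w), still 0/0.
After 2 applications of L'Hôpital's rule the quotient is (-25/(1 - 5*w)^2)/(4); substituting w = 0 gives -25/4.

-25/4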